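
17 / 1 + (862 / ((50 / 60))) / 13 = 6277 / 65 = 96.57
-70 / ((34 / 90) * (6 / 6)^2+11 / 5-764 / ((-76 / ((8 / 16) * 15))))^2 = -0.01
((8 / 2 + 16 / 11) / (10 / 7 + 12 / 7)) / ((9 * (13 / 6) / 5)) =700 / 1573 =0.45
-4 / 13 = -0.31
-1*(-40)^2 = -1600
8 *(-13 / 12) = -8.67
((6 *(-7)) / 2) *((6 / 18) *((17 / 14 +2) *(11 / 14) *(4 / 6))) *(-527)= 86955 / 14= 6211.07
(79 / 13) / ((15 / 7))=553 / 195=2.84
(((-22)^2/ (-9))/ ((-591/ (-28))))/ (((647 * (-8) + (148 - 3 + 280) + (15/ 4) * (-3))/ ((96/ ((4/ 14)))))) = 6071296/ 33773877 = 0.18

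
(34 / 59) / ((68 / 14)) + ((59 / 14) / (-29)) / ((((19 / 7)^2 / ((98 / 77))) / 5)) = -0.01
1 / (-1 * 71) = -1 / 71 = -0.01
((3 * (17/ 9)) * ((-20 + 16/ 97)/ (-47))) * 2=4.78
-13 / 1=-13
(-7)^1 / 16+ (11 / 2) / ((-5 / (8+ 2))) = -183 / 16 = -11.44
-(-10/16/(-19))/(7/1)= -5/1064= -0.00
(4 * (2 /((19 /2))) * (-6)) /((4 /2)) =-48 /19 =-2.53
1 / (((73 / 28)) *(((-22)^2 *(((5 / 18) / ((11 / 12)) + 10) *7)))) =0.00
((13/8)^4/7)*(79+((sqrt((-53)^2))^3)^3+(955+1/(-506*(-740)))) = 35288928532709370216148841/10735943680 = 3286988976893493.75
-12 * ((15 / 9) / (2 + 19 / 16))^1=-320 / 51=-6.27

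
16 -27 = -11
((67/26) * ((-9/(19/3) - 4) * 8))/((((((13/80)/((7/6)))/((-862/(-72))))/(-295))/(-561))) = -45942111492200/28899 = -1589747447.74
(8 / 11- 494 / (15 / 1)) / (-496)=2657 / 40920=0.06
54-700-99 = -745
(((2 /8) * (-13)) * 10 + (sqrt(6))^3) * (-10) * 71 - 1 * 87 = 22988 - 4260 * sqrt(6) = 12553.17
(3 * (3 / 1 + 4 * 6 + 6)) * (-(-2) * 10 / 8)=495 / 2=247.50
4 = 4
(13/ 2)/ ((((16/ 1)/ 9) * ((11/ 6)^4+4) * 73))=729/ 222650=0.00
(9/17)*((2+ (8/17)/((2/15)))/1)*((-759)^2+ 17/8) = 1949465295/1156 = 1686388.66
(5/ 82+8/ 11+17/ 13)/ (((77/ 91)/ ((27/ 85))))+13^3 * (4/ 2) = 3706431359/ 843370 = 4394.79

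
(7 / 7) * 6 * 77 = 462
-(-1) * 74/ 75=74/ 75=0.99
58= 58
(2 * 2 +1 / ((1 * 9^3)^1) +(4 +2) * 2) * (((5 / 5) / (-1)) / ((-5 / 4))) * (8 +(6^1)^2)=410608 / 729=563.25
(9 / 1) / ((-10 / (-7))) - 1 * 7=-7 / 10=-0.70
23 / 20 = 1.15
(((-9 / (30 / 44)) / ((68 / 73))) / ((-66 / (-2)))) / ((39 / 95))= -1.05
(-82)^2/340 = 1681/85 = 19.78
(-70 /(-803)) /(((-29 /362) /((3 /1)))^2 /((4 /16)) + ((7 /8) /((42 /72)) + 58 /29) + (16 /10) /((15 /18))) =1031971500 /64196741587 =0.02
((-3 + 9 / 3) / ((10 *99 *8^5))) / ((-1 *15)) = 0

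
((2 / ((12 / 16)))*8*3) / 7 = 64 / 7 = 9.14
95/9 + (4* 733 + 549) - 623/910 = 4084319/1170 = 3490.87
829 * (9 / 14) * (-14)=-7461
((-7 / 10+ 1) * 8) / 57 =4 / 95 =0.04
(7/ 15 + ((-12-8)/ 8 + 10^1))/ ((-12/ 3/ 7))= -1673/ 120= -13.94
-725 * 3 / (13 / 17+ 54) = -36975 / 931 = -39.72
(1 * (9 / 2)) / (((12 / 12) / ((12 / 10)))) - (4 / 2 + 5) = -8 / 5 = -1.60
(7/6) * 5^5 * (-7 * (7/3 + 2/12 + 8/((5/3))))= -2235625/12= -186302.08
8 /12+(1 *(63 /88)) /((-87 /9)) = 4537 /7656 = 0.59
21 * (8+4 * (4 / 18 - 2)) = 56 / 3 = 18.67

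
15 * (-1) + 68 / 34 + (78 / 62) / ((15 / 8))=-1911 / 155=-12.33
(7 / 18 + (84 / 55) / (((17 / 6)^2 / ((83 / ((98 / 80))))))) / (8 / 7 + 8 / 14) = 5319035 / 686664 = 7.75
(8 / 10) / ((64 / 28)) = 7 / 20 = 0.35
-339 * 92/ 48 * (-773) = 2009027/ 4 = 502256.75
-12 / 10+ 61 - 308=-1241 / 5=-248.20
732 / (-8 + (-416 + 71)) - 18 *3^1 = -19794 / 353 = -56.07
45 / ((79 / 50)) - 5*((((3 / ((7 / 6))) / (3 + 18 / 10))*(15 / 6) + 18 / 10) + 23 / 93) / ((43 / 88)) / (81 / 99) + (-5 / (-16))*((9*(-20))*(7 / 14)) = -6687150439 / 159224184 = -42.00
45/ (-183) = -15/ 61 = -0.25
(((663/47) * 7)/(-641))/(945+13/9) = -41769/256621786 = -0.00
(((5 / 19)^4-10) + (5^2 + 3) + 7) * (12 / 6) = 6517300 / 130321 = 50.01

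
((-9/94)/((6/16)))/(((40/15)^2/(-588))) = 3969/188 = 21.11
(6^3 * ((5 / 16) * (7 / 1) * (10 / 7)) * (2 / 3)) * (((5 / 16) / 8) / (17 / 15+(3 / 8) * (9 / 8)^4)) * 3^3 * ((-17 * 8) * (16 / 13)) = -507617280000 / 11079913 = -45814.19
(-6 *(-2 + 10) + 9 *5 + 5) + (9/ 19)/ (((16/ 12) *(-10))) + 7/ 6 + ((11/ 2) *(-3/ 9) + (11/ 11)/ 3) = 3719/ 2280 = 1.63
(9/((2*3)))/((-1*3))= -1/2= -0.50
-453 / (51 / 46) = -6946 / 17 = -408.59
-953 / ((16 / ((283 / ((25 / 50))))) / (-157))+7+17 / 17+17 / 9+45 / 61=23246212579 / 4392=5292853.50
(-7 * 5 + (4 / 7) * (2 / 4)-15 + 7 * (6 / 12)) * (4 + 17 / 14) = -47231 / 196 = -240.97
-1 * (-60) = 60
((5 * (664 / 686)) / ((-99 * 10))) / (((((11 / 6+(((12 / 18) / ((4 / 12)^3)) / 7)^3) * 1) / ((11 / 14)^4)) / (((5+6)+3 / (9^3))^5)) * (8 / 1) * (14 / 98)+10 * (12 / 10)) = -1376001996758408327 / 3377802135712589744283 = -0.00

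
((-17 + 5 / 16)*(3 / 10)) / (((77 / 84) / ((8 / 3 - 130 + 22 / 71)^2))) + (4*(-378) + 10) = -24847842674 / 277255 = -89620.90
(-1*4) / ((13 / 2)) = -8 / 13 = -0.62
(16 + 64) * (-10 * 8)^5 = -262144000000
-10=-10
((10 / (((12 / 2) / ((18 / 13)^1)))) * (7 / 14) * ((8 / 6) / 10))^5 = 32 / 371293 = 0.00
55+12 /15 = 279 /5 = 55.80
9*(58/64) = 8.16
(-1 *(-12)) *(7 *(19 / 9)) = 532 / 3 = 177.33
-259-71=-330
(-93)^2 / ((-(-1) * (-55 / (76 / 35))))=-657324 / 1925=-341.47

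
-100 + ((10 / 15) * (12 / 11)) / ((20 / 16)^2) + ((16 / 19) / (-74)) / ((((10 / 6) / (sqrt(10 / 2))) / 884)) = -113.03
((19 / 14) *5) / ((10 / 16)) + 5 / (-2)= 117 / 14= 8.36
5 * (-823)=-4115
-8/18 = -4/9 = -0.44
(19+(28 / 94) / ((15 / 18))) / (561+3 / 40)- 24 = -25279312 / 1054821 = -23.97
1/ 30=0.03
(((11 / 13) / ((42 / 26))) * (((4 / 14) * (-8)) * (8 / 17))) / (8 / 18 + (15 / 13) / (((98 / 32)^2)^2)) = -146825952 / 119238391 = -1.23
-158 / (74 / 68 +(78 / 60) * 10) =-11.22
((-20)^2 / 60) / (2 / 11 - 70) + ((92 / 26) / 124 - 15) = -3497461 / 232128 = -15.07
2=2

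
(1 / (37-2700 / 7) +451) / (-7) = -1100884 / 17087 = -64.43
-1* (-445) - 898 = -453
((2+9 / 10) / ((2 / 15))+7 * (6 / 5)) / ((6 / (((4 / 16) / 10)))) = 201 / 1600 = 0.13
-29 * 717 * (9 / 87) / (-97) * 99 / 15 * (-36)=-2555388 / 485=-5268.84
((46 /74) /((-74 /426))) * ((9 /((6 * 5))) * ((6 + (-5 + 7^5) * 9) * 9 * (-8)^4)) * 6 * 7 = -1720565330706432 /6845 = -251360895647.40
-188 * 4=-752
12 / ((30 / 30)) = 12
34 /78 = 17 /39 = 0.44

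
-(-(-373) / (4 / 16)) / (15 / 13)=-1293.07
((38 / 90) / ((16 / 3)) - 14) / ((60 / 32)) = -7.42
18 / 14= 9 / 7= 1.29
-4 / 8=-1 / 2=-0.50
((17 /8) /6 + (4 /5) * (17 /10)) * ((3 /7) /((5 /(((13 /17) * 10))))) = 1573 /1400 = 1.12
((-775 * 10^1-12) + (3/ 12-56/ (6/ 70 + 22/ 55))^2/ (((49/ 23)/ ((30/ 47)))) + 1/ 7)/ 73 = -276911223/ 5324536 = -52.01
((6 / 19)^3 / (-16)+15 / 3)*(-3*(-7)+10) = 2125453 / 13718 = 154.94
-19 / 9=-2.11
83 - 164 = -81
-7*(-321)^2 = -721287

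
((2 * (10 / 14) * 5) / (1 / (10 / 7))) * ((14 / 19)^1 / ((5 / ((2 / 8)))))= 50 / 133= 0.38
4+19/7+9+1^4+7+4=27.71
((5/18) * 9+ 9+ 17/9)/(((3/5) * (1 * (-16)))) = -1.39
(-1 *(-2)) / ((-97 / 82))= -164 / 97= -1.69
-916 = -916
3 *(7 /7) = 3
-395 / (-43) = 395 / 43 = 9.19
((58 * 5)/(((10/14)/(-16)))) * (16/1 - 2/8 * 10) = -87696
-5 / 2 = -2.50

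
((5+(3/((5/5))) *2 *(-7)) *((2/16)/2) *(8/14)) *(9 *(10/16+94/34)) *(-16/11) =153513/2618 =58.64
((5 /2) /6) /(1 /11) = 4.58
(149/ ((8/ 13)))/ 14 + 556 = 64209/ 112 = 573.29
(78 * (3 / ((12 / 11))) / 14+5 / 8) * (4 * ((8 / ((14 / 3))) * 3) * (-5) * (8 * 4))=-2571840 / 49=-52486.53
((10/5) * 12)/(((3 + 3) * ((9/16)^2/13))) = 13312/81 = 164.35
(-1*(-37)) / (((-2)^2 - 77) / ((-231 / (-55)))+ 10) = -777 / 155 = -5.01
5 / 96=0.05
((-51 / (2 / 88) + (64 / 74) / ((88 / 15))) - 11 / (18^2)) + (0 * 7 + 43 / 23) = -6799956743 / 3032964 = -2242.02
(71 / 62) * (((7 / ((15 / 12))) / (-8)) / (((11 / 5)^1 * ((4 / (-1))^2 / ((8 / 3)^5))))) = -3.07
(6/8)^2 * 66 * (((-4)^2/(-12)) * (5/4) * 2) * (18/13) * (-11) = 49005/26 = 1884.81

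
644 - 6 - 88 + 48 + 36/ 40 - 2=5969/ 10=596.90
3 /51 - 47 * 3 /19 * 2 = -4775 /323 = -14.78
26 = 26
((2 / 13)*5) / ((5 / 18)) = 36 / 13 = 2.77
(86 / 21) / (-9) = -86 / 189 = -0.46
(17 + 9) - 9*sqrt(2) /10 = 26 - 9*sqrt(2) /10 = 24.73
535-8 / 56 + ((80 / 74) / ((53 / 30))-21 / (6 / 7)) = 14028145 / 27454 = 510.97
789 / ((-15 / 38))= -9994 / 5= -1998.80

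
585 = 585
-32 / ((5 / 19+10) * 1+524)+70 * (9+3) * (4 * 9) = 306965632 / 10151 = 30239.94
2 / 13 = 0.15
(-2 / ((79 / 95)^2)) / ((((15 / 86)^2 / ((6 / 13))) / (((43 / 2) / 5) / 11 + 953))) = -560012591176 / 13386945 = -41832.74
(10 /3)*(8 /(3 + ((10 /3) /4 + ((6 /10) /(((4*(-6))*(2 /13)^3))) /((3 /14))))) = -12800 /13539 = -0.95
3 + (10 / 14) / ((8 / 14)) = 4.25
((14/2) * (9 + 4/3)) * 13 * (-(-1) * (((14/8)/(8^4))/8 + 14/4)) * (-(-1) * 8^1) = 1294159139/49152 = 26329.74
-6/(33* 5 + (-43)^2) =-3/1007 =-0.00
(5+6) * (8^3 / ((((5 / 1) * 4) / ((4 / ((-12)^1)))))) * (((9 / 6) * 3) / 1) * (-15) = 6336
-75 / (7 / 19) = -1425 / 7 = -203.57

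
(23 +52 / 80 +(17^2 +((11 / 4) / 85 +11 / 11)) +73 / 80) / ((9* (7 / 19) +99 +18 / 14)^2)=0.03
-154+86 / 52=-3961 / 26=-152.35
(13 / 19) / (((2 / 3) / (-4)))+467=8795 / 19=462.89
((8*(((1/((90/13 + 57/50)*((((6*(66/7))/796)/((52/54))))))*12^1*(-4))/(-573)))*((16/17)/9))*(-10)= -482134016000/409390647039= -1.18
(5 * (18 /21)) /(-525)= -2 /245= -0.01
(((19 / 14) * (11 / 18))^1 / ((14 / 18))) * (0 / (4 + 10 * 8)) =0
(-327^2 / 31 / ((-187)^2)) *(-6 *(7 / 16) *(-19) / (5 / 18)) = -17.71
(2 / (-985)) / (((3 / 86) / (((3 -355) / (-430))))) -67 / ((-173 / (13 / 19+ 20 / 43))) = 830035511 / 2088313275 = 0.40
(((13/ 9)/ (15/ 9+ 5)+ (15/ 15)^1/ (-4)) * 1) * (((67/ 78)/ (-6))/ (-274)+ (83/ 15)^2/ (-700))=8081831/ 5610150000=0.00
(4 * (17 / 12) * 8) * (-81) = -3672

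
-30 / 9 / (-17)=10 / 51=0.20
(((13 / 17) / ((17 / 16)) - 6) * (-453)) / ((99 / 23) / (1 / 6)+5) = 15899394 / 204901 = 77.60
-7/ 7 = -1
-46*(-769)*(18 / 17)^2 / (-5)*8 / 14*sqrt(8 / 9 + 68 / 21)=-30563136*sqrt(455) / 70805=-9207.46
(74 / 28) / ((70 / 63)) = 333 / 140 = 2.38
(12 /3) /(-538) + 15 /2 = 4031 /538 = 7.49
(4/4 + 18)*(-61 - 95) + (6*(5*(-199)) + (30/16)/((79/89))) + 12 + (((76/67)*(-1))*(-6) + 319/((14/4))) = -2614893245/296408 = -8821.94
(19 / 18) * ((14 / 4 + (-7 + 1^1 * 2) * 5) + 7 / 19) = -803 / 36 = -22.31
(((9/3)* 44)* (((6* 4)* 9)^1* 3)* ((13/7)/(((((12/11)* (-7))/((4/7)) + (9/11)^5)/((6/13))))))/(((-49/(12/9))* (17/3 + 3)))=27551316672/1555580117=17.71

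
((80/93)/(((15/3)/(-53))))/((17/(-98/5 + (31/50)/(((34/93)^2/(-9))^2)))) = -9885891272843/6602335050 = -1497.33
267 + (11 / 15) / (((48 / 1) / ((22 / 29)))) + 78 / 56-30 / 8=19340947 / 73080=264.65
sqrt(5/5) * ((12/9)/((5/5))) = 4/3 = 1.33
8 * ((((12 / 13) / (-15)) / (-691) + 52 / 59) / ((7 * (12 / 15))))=1.26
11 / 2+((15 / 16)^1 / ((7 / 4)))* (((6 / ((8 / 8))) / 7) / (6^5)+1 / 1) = 511061 / 84672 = 6.04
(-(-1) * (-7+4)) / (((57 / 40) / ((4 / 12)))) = -40 / 57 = -0.70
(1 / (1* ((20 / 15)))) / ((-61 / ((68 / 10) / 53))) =-51 / 32330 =-0.00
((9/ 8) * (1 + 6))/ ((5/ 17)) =1071/ 40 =26.78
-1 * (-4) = 4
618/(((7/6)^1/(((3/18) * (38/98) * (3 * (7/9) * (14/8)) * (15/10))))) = 5871/28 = 209.68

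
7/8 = 0.88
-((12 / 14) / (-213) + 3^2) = -9.00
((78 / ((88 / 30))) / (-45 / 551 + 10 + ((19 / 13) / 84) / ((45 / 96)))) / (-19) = -69471675 / 494184394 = -0.14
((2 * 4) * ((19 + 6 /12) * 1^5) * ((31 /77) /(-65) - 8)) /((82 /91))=-1386.05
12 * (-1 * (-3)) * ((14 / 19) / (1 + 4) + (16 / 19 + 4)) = 17064 / 95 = 179.62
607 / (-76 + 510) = 1.40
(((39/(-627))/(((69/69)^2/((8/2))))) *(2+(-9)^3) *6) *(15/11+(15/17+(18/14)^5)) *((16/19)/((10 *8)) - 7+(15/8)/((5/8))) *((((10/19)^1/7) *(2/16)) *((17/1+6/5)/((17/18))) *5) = -91030959537832548/4031198799397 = -22581.61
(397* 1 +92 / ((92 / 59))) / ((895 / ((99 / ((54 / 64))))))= 53504 / 895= 59.78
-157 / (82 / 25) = -3925 / 82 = -47.87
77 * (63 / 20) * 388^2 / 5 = 182572236 / 25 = 7302889.44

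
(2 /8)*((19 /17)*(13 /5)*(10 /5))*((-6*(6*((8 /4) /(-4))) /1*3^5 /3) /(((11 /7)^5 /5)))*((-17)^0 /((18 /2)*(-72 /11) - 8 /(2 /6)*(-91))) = 1008772947 /1939405424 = 0.52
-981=-981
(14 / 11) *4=56 / 11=5.09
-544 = -544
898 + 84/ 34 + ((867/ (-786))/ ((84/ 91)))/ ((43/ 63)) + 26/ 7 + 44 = 5075362633/ 5362616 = 946.43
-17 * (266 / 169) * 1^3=-4522 / 169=-26.76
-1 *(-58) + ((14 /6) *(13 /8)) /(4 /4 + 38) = 4183 /72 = 58.10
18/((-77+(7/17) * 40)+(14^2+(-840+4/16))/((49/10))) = -29988/319717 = -0.09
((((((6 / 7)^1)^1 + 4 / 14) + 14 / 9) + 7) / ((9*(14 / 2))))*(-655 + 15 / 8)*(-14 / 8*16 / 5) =563.05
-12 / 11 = -1.09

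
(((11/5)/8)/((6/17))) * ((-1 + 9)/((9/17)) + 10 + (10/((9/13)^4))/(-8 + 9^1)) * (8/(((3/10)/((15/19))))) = 421090340/373977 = 1125.98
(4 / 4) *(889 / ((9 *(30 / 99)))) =9779 / 30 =325.97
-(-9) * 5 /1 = 45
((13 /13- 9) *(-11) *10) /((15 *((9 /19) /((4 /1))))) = 495.41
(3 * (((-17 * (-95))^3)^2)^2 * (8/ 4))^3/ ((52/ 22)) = 37070410963999549416561217828456072895269909496240554443306872845356773222959536745597782603988889604806900024414062500/ 13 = 2851570074153811493581632000000000000000000000000000000000000000000000000000000000000000000000000000000000000000000000.00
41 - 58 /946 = 19364 /473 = 40.94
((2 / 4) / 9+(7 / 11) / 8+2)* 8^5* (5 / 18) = 17315840 / 891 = 19434.16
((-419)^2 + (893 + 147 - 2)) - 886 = 175713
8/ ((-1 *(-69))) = 0.12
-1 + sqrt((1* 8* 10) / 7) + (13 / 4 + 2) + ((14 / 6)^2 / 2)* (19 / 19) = 4* sqrt(35) / 7 + 251 / 36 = 10.35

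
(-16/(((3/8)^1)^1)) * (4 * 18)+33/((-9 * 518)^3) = -103756846620683/33775015176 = -3072.00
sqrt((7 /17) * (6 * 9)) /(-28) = -3 * sqrt(714) /476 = -0.17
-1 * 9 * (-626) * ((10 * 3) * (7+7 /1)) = 2366280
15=15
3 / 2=1.50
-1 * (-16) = 16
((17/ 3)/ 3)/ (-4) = -17/ 36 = -0.47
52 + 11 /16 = 843 /16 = 52.69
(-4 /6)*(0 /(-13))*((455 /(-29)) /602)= 0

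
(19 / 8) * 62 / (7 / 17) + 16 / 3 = 30487 / 84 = 362.94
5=5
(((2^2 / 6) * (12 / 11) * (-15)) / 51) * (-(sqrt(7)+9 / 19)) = 360 / 3553+40 * sqrt(7) / 187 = 0.67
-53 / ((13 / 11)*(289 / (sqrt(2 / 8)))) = -583 / 7514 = -0.08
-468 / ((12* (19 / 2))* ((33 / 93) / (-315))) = 761670 / 209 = 3644.35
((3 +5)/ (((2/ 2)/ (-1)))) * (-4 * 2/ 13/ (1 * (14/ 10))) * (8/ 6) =1280/ 273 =4.69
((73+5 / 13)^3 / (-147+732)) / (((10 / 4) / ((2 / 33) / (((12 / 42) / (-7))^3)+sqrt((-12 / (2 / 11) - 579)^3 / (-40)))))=-1891644858684 / 7854275+6222463092 * sqrt(258) / 142805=459045.65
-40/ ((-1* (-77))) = -40/ 77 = -0.52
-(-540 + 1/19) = 10259/19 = 539.95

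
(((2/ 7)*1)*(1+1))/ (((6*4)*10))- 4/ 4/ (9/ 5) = -697/ 1260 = -0.55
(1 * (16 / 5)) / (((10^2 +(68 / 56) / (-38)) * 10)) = 4256 / 1329575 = 0.00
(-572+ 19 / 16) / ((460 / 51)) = -465783 / 7360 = -63.29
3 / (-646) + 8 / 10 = 2569 / 3230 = 0.80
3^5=243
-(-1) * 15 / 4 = 15 / 4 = 3.75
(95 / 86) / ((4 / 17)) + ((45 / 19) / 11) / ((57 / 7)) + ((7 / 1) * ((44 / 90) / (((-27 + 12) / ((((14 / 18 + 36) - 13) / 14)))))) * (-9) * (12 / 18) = 19491043117 / 2766198600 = 7.05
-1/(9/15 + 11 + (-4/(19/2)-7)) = -95/397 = -0.24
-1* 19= -19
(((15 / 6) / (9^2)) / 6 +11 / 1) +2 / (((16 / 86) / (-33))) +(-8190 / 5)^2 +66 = 651912200 / 243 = 2682766.26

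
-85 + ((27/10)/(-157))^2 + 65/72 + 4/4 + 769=30432284747/44368200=685.90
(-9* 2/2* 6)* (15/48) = -135/8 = -16.88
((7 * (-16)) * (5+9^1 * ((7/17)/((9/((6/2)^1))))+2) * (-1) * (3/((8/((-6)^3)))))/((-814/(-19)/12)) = -144789120/6919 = -20926.31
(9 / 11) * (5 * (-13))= -585 / 11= -53.18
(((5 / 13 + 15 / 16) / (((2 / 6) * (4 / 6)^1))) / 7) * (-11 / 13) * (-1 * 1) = 27225 / 37856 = 0.72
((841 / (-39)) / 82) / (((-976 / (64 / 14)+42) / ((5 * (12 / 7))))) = 16820 / 1279733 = 0.01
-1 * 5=-5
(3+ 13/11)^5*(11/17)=827.50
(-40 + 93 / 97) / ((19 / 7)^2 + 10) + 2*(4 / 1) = 474813 / 82547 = 5.75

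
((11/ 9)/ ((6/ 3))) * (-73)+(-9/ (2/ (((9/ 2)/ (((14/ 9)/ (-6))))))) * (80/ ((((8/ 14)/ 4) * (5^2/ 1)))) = 1704.99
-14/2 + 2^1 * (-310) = -627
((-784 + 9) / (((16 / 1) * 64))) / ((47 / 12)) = -2325 / 12032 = -0.19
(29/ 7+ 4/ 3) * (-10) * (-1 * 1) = 1150/ 21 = 54.76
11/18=0.61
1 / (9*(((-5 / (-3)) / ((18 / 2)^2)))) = 27 / 5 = 5.40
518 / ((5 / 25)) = 2590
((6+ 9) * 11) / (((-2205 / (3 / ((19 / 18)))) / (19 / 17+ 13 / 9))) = -176 / 323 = -0.54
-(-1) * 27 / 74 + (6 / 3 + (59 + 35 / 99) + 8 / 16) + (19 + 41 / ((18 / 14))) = 138104 / 1221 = 113.11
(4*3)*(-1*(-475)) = 5700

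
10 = 10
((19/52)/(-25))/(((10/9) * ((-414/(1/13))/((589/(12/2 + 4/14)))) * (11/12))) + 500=470327235011/940654000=500.00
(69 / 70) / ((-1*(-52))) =69 / 3640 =0.02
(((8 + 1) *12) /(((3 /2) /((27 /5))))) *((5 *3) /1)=5832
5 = 5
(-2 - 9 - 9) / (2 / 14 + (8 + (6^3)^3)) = -140 / 70543929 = -0.00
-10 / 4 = -5 / 2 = -2.50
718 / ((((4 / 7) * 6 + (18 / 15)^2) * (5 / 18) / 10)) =376950 / 71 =5309.15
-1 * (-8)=8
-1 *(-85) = 85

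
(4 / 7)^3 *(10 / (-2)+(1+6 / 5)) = -128 / 245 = -0.52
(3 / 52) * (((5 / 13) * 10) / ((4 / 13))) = 75 / 104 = 0.72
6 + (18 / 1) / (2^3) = 33 / 4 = 8.25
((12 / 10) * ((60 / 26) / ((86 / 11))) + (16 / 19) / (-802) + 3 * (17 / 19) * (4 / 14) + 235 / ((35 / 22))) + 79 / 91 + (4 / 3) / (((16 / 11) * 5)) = 268114082917 / 1788788820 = 149.89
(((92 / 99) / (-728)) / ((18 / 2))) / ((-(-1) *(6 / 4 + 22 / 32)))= -184 / 2837835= -0.00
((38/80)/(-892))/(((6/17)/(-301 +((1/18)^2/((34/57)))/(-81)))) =1701013969/3745543680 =0.45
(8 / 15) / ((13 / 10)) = 16 / 39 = 0.41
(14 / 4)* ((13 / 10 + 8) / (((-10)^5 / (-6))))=1953 / 1000000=0.00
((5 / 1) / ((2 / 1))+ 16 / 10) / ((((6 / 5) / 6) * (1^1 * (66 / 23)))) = 943 / 132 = 7.14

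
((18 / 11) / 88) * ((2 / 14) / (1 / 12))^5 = 559872 / 2033647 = 0.28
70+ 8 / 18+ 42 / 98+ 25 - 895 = -50345 / 63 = -799.13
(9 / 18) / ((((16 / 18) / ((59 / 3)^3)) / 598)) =61408321 / 24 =2558680.04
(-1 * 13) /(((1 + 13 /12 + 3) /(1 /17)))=-156 /1037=-0.15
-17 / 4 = -4.25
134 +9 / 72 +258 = 3137 / 8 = 392.12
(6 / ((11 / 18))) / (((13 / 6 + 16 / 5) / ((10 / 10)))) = 3240 / 1771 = 1.83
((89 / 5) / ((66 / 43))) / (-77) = -3827 / 25410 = -0.15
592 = 592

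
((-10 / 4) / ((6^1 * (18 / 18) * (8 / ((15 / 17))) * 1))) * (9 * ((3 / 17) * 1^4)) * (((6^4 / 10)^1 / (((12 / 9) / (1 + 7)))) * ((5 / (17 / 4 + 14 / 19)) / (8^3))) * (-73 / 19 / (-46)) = -11973825 / 1289837056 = -0.01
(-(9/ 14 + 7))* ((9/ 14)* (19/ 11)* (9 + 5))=-118.81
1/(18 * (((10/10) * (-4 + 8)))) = 1/72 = 0.01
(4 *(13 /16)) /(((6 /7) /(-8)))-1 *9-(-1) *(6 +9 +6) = -55 /3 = -18.33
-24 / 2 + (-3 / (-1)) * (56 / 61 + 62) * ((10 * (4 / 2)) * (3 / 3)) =229548 / 61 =3763.08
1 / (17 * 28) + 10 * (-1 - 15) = -76159 / 476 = -160.00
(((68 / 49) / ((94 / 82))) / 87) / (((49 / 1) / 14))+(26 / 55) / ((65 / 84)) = 237157936 / 385694925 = 0.61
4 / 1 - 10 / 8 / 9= 139 / 36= 3.86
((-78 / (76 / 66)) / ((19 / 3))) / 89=-3861 / 32129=-0.12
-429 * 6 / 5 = -2574 / 5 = -514.80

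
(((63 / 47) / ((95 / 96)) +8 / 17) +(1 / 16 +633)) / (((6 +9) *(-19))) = -771058321 / 346126800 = -2.23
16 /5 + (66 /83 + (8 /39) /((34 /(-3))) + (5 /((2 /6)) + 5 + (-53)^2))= 259826493 /91715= 2832.98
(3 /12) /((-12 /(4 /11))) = -1 /132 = -0.01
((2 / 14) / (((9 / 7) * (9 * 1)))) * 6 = 0.07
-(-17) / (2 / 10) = 85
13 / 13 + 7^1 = 8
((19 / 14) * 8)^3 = 438976 / 343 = 1279.81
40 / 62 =20 / 31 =0.65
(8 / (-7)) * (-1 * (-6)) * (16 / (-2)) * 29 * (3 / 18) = 265.14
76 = 76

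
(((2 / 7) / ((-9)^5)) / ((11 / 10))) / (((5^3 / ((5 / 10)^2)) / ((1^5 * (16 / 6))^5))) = -32768 / 27621645975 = -0.00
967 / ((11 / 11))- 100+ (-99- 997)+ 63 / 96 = -7307 / 32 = -228.34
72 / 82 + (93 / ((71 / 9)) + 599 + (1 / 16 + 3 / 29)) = 826404915 / 1350704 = 611.83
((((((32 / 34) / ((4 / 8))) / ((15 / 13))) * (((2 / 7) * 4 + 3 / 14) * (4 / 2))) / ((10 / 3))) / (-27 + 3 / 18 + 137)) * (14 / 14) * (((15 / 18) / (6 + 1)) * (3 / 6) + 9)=1503736 / 13765325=0.11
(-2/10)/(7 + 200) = -1/1035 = -0.00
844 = 844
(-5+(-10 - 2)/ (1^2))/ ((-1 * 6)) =17/ 6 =2.83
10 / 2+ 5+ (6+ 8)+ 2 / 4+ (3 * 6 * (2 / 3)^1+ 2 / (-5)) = 361 / 10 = 36.10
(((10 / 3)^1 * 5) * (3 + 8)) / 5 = 110 / 3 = 36.67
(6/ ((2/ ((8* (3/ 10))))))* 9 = 64.80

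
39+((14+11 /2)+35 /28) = 239 /4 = 59.75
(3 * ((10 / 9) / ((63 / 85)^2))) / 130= 7225 / 154791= 0.05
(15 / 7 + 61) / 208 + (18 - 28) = -543 / 56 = -9.70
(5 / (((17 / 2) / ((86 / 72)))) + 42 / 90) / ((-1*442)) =-1789 / 676260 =-0.00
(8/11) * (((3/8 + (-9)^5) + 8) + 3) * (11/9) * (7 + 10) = -8029117/9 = -892124.11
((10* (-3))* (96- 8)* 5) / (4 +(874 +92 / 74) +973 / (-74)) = -976800 / 64091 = -15.24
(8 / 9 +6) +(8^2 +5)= 683 / 9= 75.89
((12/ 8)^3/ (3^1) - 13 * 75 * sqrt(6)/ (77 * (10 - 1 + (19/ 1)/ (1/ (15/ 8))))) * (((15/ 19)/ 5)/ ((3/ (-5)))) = -45/ 152 + 13000 * sqrt(6)/ 174097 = -0.11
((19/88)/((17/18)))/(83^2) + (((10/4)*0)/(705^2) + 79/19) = 407088037/97906468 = 4.16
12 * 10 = 120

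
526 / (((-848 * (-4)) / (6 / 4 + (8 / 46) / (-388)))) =1759733 / 7567552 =0.23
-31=-31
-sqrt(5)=-2.24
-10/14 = -5/7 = -0.71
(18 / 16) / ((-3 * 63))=-0.01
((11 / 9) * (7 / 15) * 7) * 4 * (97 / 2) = 104566 / 135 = 774.56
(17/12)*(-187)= -3179/12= -264.92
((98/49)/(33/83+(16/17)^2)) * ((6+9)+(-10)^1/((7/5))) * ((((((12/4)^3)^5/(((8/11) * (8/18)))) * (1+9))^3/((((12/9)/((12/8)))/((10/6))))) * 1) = 1418181900915501993789375563323591875/706134016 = 2008374995088045714242119000.00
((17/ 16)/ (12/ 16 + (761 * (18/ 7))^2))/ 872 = 0.00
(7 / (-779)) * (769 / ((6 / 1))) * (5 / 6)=-26915 / 28044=-0.96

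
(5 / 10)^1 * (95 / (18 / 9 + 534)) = 95 / 1072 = 0.09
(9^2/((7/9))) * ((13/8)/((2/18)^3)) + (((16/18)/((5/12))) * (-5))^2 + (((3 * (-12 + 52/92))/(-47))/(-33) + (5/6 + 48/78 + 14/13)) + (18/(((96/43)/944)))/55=48157974104507/389549160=123624.90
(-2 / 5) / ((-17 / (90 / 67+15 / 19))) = 1086 / 21641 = 0.05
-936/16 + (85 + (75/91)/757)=3651161/137774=26.50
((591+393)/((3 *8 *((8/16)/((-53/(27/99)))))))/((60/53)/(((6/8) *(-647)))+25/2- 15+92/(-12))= 3278631092/2092231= 1567.05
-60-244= -304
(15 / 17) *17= 15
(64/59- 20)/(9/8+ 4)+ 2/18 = -77933/21771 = -3.58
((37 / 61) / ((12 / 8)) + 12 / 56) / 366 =0.00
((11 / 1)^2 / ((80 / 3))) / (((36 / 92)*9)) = 2783 / 2160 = 1.29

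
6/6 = 1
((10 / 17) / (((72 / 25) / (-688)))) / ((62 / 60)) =-215000 / 1581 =-135.99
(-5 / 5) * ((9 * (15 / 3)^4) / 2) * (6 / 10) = -3375 / 2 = -1687.50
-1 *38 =-38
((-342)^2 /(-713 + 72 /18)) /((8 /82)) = -1198881 /709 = -1690.95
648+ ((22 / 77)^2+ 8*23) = 40772 / 49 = 832.08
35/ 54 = 0.65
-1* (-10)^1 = 10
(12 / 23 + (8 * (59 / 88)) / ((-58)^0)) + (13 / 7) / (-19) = 194748 / 33649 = 5.79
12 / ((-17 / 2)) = -24 / 17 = -1.41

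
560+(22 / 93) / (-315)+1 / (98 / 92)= 115028756 / 205065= 560.94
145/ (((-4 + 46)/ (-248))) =-17980/ 21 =-856.19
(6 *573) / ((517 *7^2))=3438 / 25333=0.14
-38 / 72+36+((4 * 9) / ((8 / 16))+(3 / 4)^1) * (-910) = -2382013 / 36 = -66167.03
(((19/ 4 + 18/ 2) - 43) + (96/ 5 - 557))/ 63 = -11341/ 1260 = -9.00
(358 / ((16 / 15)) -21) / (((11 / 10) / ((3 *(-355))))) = -13403025 / 44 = -304614.20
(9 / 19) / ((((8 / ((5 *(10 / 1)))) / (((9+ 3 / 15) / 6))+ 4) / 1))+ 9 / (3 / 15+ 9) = 225585 / 206264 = 1.09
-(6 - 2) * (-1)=4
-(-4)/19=4/19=0.21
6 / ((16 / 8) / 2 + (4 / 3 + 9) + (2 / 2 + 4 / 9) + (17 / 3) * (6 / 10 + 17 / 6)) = 180 / 967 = 0.19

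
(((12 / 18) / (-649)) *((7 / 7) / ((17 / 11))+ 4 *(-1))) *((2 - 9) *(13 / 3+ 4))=-6650 / 33099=-0.20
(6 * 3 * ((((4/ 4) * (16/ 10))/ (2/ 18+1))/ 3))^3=644.97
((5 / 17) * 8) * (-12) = -480 / 17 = -28.24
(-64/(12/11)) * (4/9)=-704/27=-26.07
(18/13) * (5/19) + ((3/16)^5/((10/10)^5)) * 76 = 24733359/64749568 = 0.38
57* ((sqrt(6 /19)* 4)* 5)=60* sqrt(114)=640.62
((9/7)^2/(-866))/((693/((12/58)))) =-27/47377561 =-0.00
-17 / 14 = -1.21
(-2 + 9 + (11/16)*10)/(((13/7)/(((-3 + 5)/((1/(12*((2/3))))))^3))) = 397824/13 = 30601.85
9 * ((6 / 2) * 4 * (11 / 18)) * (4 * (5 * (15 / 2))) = 9900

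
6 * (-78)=-468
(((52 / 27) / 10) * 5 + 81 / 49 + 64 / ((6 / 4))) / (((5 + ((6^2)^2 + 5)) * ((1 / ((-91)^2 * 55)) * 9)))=556854155 / 317358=1754.66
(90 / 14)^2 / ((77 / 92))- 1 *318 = -1013514 / 3773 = -268.62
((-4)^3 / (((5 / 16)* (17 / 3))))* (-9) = 27648 / 85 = 325.27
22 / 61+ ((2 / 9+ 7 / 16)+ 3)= 35315 / 8784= 4.02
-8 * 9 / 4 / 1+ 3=-15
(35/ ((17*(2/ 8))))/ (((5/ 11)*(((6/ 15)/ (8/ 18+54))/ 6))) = 754600/ 51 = 14796.08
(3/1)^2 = 9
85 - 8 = 77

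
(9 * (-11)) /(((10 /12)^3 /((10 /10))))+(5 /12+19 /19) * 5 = -245983 /1500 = -163.99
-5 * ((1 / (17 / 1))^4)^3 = -5 / 582622237229761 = -0.00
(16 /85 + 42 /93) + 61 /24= 201199 /63240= 3.18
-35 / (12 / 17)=-595 / 12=-49.58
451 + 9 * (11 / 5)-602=-656 / 5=-131.20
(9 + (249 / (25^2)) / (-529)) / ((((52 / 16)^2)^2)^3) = 49918525833216 / 7702929393620280625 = 0.00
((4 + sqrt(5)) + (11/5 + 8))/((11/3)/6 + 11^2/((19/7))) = 342 * sqrt(5)/15455 + 24282/77275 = 0.36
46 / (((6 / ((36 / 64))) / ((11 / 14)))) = 759 / 224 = 3.39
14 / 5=2.80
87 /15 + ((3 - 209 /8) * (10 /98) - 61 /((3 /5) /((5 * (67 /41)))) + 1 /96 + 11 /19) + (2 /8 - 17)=-5151016967 /6107360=-843.41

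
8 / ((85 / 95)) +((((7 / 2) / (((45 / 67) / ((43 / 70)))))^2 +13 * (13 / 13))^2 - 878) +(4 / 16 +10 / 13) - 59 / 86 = -2046907509868892737 / 6234918300000000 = -328.30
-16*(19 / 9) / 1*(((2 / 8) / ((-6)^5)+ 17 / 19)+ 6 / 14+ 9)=-42705659 / 122472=-348.70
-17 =-17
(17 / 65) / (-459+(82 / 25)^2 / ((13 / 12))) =-2125 / 3648687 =-0.00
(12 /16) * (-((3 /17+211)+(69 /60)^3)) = -159.52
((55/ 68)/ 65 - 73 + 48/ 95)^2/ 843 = 12350778655323/ 1981791952400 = 6.23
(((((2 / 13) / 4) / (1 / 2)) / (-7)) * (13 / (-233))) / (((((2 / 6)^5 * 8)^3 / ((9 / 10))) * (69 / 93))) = 4003345053 / 192066560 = 20.84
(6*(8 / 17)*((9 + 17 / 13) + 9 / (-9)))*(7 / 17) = 40656 / 3757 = 10.82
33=33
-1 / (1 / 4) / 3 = -4 / 3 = -1.33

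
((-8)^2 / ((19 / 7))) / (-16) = -28 / 19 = -1.47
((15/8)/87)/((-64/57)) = -285/14848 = -0.02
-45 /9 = -5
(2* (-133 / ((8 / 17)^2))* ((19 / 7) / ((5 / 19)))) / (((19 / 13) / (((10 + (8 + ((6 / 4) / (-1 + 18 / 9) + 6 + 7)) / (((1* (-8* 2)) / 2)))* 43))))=-1341357953 / 512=-2619839.75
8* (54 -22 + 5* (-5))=56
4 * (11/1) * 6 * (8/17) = 2112/17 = 124.24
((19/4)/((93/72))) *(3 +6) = 1026/31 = 33.10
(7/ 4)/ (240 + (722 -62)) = 0.00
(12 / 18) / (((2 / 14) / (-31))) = -434 / 3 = -144.67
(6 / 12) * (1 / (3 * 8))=1 / 48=0.02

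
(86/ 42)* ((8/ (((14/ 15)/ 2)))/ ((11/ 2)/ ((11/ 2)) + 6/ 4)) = 688/ 49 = 14.04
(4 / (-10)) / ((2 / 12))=-12 / 5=-2.40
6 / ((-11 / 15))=-90 / 11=-8.18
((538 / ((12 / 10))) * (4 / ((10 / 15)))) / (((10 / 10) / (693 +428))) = 3015490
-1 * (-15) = 15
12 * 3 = 36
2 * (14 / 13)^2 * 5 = 1960 / 169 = 11.60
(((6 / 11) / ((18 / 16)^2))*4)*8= 4096 / 297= 13.79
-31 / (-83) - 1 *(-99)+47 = 12149 / 83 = 146.37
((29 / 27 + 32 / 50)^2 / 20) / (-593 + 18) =-1338649 / 5239687500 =-0.00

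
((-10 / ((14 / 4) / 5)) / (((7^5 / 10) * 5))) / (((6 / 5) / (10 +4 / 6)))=-16000 / 1058841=-0.02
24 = 24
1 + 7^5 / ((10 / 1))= 16817 / 10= 1681.70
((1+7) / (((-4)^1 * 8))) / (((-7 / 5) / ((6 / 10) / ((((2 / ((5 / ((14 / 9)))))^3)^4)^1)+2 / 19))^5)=940605953155278813506502093002420228550946526532459035408260091354480995564600620452179549018590626973615625 / 112408739198390594477578735916844300696390882993009240882000674793085026304930896098394348005097472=8367729767.84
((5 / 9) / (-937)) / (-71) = 5 / 598743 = 0.00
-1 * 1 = -1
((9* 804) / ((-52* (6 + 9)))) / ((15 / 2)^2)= -268 / 1625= -0.16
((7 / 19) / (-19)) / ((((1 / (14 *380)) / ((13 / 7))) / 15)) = -54600 / 19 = -2873.68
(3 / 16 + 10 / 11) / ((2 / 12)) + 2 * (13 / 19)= 13289 / 1672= 7.95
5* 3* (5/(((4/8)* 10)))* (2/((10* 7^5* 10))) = 3/168070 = 0.00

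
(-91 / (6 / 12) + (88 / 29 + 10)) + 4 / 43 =-210584 / 1247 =-168.87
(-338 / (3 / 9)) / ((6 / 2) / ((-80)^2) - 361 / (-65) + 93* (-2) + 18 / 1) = 84364800 / 13515481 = 6.24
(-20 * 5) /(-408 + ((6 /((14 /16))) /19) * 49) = 475 /1854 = 0.26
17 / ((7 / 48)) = 816 / 7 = 116.57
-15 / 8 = -1.88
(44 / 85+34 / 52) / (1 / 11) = 28479 / 2210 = 12.89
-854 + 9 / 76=-64895 / 76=-853.88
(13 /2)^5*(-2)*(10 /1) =-1856465 /8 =-232058.12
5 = 5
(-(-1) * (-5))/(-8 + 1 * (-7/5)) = 25/47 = 0.53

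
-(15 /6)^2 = -25 /4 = -6.25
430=430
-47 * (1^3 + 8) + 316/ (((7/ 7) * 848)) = -89597/ 212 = -422.63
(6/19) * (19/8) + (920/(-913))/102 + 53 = 10009205/186252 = 53.74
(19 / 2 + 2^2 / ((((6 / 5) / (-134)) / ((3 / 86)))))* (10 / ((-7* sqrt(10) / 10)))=2615* sqrt(10) / 301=27.47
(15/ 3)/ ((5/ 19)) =19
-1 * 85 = -85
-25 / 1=-25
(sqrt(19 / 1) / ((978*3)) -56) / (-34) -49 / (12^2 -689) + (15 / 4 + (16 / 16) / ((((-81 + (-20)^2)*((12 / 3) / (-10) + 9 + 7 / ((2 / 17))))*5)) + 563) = 4576818915473 / 8050877340 -sqrt(19) / 99756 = 568.49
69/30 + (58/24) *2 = 107/15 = 7.13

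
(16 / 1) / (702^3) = 2 / 43243551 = 0.00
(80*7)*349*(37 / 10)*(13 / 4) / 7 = 335738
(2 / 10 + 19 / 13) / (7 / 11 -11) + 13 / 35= 0.21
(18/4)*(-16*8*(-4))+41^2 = 3985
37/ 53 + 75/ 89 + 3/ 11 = 94099/ 51887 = 1.81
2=2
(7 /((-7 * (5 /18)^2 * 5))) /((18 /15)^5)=-25 /24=-1.04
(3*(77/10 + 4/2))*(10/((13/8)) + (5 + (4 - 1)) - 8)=2328/13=179.08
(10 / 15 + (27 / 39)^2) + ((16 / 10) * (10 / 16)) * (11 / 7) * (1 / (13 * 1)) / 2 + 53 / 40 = 359357 / 141960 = 2.53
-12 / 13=-0.92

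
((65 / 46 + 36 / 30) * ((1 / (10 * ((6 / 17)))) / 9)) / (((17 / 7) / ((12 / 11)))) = 4207 / 113850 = 0.04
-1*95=-95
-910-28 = -938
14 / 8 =7 / 4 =1.75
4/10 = 2/5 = 0.40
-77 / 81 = -0.95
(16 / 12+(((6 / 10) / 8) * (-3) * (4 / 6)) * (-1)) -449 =-447.52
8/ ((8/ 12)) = 12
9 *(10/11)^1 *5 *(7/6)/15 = 35/11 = 3.18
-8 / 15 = -0.53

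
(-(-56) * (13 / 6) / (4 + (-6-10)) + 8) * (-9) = 19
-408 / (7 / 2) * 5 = -4080 / 7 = -582.86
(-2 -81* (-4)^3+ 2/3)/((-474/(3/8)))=-3887/948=-4.10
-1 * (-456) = 456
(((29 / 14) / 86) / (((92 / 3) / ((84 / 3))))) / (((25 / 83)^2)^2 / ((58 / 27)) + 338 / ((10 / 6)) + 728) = 0.00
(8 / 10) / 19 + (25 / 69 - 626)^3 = -7642572557287819 / 31208355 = -244888670.27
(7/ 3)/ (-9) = -7/ 27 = -0.26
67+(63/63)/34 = 2279/34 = 67.03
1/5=0.20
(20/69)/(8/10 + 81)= 100/28221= 0.00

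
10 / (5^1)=2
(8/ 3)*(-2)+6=2/ 3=0.67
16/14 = 8/7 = 1.14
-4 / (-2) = 2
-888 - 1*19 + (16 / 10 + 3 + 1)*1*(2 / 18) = -40787 / 45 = -906.38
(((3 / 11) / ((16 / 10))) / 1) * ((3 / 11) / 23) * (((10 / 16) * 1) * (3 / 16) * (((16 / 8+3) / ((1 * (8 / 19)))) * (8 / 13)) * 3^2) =577125 / 37047296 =0.02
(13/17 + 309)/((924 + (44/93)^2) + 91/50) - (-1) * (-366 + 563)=1343443471691/6807950203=197.33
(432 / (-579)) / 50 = -72 / 4825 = -0.01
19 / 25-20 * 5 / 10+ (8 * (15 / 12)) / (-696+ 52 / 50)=-2009822 / 217175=-9.25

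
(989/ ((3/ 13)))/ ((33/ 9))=12857/ 11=1168.82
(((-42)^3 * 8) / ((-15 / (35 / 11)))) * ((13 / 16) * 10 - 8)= 172872 / 11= 15715.64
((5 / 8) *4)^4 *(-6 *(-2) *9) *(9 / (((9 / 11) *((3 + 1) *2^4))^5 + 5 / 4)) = 0.00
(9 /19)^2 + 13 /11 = 5584 /3971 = 1.41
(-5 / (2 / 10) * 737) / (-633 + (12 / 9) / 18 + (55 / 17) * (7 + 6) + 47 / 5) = 42285375 / 1334467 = 31.69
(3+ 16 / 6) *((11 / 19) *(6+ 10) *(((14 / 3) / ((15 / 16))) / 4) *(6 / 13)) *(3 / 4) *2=167552 / 3705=45.22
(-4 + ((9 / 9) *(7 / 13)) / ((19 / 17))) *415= -360635 / 247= -1460.06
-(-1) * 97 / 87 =97 / 87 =1.11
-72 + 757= 685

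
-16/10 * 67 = -536/5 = -107.20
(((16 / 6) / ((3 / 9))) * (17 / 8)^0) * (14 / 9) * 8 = 896 / 9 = 99.56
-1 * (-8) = 8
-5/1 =-5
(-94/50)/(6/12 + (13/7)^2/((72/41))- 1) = -165816/129125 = -1.28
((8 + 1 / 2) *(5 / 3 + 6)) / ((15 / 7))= 2737 / 90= 30.41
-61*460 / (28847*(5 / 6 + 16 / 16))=-168360 / 317317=-0.53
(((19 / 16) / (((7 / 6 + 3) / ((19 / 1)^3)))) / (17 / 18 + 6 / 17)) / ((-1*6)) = -19939113 / 79400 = -251.12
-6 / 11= -0.55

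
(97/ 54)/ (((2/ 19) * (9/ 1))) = 1843/ 972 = 1.90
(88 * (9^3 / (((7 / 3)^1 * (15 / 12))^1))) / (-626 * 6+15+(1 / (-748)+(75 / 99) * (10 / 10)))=-1727485056 / 293758745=-5.88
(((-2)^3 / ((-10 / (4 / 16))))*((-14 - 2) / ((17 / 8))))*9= -1152 / 85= -13.55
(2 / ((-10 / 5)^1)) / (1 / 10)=-10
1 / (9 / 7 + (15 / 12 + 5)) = 28 / 211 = 0.13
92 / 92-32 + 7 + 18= -6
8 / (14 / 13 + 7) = 0.99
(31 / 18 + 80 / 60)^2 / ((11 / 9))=275 / 36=7.64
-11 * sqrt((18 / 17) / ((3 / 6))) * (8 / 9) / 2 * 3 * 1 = -88 * sqrt(17) / 17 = -21.34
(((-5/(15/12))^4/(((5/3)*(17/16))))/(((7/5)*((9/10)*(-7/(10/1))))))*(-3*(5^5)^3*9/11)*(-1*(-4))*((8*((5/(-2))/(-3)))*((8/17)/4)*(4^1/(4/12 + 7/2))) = 144000000000000000000/3582733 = 40192780204385.87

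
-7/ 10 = -0.70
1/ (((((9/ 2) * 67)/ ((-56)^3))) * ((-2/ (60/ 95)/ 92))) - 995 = 60826783/ 3819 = 15927.41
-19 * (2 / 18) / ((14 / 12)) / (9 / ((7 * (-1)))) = 38 / 27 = 1.41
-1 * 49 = -49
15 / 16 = 0.94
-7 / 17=-0.41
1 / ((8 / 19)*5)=19 / 40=0.48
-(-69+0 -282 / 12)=185 / 2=92.50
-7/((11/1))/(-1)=7/11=0.64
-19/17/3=-19/51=-0.37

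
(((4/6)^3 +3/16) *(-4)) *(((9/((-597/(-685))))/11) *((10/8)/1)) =-65075/28656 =-2.27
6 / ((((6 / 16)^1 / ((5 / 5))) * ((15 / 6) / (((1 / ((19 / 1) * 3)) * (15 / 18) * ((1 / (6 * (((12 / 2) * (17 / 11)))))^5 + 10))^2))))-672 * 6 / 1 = -108623112776032190412222938572577731 / 26941170181694120568890170933248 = -4031.86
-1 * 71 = -71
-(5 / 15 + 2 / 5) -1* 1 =-26 / 15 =-1.73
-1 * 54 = -54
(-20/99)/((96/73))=-365/2376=-0.15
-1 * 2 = -2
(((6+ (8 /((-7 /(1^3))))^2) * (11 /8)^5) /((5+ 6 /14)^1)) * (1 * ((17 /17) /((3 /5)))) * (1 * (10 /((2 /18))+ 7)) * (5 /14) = 69908212825 /183042048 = 381.92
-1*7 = -7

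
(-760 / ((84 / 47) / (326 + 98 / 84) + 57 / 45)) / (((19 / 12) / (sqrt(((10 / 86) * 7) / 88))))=-166069800 * sqrt(33110) / 832725487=-36.29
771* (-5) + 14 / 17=-65521 / 17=-3854.18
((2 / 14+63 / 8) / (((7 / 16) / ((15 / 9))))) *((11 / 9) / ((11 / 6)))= 8980 / 441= 20.36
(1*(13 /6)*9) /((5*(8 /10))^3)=39 /128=0.30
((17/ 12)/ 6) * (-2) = -17/ 36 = -0.47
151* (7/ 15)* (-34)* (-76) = 2731288/ 15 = 182085.87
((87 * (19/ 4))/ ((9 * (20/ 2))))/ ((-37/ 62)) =-17081/ 2220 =-7.69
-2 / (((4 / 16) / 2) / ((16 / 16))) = -16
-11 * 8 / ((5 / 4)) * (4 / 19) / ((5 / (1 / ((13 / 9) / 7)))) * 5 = -88704 / 1235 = -71.83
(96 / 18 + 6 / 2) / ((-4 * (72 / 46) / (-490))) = 140875 / 216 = 652.20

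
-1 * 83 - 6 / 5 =-421 / 5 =-84.20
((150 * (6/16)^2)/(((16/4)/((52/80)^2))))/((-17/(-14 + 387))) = -1701999/34816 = -48.89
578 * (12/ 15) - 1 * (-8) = 2352/ 5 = 470.40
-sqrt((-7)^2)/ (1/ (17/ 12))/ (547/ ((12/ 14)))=-17/ 1094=-0.02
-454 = -454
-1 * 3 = -3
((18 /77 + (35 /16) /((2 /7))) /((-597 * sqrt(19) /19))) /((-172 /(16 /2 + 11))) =369379 * sqrt(19) /253013376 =0.01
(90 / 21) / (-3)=-1.43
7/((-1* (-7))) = 1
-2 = -2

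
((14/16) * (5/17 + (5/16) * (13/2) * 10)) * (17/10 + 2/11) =1624329/47872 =33.93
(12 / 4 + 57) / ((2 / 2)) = 60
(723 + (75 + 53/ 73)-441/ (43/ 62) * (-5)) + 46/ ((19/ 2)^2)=4508395767/ 1133179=3978.54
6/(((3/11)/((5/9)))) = 110/9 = 12.22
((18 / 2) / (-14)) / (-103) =9 / 1442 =0.01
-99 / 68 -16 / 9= -1979 / 612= -3.23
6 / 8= 0.75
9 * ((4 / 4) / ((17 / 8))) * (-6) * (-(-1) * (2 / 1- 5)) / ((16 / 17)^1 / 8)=648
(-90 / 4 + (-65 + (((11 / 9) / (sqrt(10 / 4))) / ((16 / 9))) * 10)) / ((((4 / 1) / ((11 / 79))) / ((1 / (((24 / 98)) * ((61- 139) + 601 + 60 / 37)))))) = -498575 / 21030432 + 31339 * sqrt(10) / 84121728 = -0.02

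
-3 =-3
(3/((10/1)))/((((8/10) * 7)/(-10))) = -15/28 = -0.54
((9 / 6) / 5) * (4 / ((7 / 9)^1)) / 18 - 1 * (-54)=1893 / 35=54.09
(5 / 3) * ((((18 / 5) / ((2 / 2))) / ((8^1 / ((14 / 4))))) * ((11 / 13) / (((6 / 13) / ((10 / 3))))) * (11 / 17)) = 4235 / 408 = 10.38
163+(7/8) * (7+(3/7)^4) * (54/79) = 4530805/27097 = 167.21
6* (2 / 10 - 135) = -4044 / 5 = -808.80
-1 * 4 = -4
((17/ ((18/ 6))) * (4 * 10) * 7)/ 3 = 4760/ 9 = 528.89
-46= -46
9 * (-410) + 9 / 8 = -29511 / 8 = -3688.88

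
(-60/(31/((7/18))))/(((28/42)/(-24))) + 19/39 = 33349/1209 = 27.58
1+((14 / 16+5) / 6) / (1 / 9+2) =445 / 304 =1.46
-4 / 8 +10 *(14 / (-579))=-859 / 1158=-0.74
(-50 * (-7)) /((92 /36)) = 3150 /23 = 136.96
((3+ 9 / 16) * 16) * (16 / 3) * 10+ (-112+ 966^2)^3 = 812281146966952224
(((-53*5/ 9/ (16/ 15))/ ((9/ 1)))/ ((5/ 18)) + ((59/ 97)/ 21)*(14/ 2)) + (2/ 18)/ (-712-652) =-25813553/ 2381544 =-10.84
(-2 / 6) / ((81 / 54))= -2 / 9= -0.22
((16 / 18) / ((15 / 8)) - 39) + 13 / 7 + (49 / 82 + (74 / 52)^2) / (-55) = -36.72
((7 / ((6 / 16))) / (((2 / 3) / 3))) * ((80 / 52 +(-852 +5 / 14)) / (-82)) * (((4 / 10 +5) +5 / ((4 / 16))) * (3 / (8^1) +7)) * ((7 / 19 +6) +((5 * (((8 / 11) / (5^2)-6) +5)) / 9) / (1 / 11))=35938593477 / 506350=70975.79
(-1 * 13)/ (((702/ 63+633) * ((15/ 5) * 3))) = -91/ 40581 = -0.00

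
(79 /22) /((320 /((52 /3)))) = 0.19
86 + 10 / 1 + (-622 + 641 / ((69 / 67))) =6653 / 69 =96.42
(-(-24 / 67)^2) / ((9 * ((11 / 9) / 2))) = -1152 / 49379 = -0.02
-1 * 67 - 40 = -107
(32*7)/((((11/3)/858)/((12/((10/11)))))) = 3459456/5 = 691891.20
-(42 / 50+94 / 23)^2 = -24.27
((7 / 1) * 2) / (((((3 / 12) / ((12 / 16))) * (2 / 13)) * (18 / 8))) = 364 / 3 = 121.33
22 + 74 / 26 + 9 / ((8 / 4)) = 763 / 26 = 29.35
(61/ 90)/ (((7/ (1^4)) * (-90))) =-61/ 56700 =-0.00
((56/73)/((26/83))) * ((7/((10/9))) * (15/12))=36603/1898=19.29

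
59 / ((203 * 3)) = 0.10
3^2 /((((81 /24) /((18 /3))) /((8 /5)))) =128 /5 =25.60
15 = 15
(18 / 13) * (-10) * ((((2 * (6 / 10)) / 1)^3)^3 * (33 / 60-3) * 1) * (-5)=-4444263936 / 5078125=-875.18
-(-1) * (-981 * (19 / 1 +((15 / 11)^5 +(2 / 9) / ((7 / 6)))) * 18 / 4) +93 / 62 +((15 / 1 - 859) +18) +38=-106317.76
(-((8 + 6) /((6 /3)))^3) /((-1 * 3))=343 /3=114.33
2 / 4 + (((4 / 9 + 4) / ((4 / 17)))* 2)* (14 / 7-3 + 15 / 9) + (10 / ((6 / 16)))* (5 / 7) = 16909 / 378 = 44.73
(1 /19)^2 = 1 /361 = 0.00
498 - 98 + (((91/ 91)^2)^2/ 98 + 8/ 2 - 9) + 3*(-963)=-244411/ 98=-2493.99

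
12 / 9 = 4 / 3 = 1.33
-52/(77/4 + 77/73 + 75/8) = -30368/17333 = -1.75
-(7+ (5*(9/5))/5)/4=-11/5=-2.20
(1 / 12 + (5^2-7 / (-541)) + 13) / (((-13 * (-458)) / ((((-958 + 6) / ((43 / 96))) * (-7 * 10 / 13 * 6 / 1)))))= 395555314560 / 900301363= 439.36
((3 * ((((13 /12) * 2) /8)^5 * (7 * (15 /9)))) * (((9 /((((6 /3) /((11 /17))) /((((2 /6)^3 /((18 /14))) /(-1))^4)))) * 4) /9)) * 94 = 16131230950835 /3775897628975038464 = 0.00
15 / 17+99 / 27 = 232 / 51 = 4.55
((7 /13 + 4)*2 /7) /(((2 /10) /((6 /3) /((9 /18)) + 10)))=1180 /13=90.77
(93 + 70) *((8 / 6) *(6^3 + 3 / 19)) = 892588 / 19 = 46978.32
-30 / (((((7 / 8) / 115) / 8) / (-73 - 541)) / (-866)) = -117404659200 / 7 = -16772094171.43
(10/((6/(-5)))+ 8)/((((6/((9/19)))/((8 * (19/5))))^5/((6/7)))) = -22.75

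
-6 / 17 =-0.35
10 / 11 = 0.91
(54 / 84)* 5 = 45 / 14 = 3.21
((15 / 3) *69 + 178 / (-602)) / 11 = 103756 / 3311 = 31.34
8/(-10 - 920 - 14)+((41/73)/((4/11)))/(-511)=-101215/8803508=-0.01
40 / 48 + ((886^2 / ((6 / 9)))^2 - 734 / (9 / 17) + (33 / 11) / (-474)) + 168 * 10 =985795897554902 / 711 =1386492120330.38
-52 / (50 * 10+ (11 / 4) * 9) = -208 / 2099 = -0.10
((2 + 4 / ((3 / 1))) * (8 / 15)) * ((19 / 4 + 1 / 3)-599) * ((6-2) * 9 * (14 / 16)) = -99778 / 3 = -33259.33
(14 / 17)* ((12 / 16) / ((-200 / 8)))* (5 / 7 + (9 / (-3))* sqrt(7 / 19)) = -3 / 170 + 63* sqrt(133) / 16150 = 0.03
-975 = -975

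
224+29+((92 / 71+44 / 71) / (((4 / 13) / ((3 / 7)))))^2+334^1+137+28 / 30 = 2712350006 / 3705135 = 732.05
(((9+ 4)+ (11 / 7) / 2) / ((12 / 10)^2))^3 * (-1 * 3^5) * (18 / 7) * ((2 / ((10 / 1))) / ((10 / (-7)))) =13479481875 / 175616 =76755.43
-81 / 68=-1.19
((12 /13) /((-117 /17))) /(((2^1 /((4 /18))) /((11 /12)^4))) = -248897 /23654592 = -0.01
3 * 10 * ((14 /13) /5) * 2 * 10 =129.23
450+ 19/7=3169/7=452.71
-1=-1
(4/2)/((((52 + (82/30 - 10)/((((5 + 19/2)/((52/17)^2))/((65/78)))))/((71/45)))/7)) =4165357/9068930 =0.46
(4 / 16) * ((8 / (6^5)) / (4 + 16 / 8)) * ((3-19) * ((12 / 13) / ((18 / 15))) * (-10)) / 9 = 50 / 85293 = 0.00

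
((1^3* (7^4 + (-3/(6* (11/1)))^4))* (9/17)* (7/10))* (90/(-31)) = -318908388519/123452912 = -2583.24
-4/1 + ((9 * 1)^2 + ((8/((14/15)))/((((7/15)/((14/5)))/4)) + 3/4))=7937/28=283.46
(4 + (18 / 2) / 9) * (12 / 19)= 60 / 19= 3.16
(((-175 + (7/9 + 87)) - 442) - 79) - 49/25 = -137291/225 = -610.18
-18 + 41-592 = -569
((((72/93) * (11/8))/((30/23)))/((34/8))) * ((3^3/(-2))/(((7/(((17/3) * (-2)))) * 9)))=506/1085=0.47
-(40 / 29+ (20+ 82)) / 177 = -2998 / 5133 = -0.58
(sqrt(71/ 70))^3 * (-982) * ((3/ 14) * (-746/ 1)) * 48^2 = 44938896768 * sqrt(4970)/ 8575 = 369459188.60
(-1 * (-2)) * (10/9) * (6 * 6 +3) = 260/3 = 86.67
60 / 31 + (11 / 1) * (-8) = -2668 / 31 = -86.06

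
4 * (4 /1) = 16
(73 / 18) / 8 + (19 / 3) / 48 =23 / 36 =0.64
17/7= 2.43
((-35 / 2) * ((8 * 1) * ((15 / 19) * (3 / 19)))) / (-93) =2100 / 11191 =0.19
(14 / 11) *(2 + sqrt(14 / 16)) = 7 *sqrt(14) / 22 + 28 / 11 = 3.74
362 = 362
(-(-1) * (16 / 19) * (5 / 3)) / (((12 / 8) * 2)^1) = 80 / 171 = 0.47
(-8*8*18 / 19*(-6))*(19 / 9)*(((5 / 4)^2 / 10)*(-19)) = -2280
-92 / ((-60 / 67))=1541 / 15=102.73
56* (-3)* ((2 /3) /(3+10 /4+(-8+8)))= -224 /11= -20.36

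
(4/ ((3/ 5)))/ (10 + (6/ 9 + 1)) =4/ 7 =0.57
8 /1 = 8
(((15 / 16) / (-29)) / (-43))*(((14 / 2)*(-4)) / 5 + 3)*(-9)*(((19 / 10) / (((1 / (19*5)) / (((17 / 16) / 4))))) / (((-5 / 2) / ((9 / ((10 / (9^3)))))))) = -14132964807 / 63846400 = -221.36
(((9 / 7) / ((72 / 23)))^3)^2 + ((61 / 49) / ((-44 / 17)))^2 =881235781673 / 3731758514176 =0.24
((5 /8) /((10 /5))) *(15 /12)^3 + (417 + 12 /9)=1286995 /3072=418.94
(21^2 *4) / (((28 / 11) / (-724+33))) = -478863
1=1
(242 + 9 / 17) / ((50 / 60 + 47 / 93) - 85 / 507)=129602382 / 625787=207.10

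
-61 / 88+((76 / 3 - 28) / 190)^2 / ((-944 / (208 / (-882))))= -128916980623 / 185978608200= -0.69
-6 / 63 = -2 / 21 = -0.10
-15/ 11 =-1.36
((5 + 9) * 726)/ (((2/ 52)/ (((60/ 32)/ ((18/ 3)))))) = 165165/ 2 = 82582.50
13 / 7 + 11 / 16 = 285 / 112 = 2.54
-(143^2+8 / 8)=-20450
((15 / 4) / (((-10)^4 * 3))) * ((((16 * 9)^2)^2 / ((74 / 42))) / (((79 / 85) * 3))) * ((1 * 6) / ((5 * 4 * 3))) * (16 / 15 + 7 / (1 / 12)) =170026407936 / 1826875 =93069.54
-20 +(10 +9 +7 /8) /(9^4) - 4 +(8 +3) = -227395 /17496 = -13.00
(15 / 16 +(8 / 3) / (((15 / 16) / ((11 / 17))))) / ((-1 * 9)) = -34003 / 110160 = -0.31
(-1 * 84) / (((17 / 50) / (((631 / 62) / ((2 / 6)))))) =-3975300 / 527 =-7543.26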